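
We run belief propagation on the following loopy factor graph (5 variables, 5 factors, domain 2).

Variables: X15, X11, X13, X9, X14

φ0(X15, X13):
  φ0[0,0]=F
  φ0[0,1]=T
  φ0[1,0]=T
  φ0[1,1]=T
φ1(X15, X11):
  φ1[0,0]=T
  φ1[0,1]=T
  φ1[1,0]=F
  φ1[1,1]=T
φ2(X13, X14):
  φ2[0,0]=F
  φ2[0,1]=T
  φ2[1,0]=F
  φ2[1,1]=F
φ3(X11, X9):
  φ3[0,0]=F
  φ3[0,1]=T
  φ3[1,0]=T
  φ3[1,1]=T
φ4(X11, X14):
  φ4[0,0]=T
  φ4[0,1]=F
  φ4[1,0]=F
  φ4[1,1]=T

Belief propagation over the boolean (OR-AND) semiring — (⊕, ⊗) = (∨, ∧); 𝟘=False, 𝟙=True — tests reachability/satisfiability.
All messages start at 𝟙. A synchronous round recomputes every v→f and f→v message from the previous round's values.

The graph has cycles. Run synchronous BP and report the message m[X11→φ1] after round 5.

message @ round 5 = [F, T]

init: all messages = 𝟙 over 2 values
r1 m[φ0→X15] = [T, T]
r1 m[φ0→X13] = [T, T]
r1 m[φ1→X15] = [T, T]
r1 m[φ1→X11] = [T, T]
r1 m[φ2→X13] = [T, F]
r1 m[φ2→X14] = [F, T]
r1 m[φ3→X11] = [T, T]
r1 m[φ3→X9] = [T, T]
r1 m[φ4→X11] = [T, T]
r1 m[φ4→X14] = [T, T]
r1 m[X15→φ0] = [T, T]
r1 m[X15→φ1] = [T, T]
r1 m[X11→φ1] = [T, T]
r1 m[X11→φ3] = [T, T]
r1 m[X11→φ4] = [T, T]
r1 m[X13→φ0] = [T, T]
r1 m[X13→φ2] = [T, T]
r1 m[X9→φ3] = [T, T]
r1 m[X14→φ2] = [T, T]
r1 m[X14→φ4] = [T, T]
r2 m[φ0→X15] = [T, T]
r2 m[φ0→X13] = [T, T]
r2 m[φ1→X15] = [T, T]
r2 m[φ1→X11] = [T, T]
r2 m[φ2→X13] = [T, F]
r2 m[φ2→X14] = [F, T]
r2 m[φ3→X11] = [T, T]
r2 m[φ3→X9] = [T, T]
r2 m[φ4→X11] = [T, T]
r2 m[φ4→X14] = [T, T]
r2 m[X15→φ0] = [T, T]
r2 m[X15→φ1] = [T, T]
r2 m[X11→φ1] = [T, T]
r2 m[X11→φ3] = [T, T]
r2 m[X11→φ4] = [T, T]
r2 m[X13→φ0] = [T, F]
r2 m[X13→φ2] = [T, T]
r2 m[X9→φ3] = [T, T]
r2 m[X14→φ2] = [T, T]
r2 m[X14→φ4] = [F, T]
r3 m[φ0→X15] = [F, T]
r3 m[φ0→X13] = [T, T]
r3 m[φ1→X15] = [T, T]
r3 m[φ1→X11] = [T, T]
r3 m[φ2→X13] = [T, F]
r3 m[φ2→X14] = [F, T]
r3 m[φ3→X11] = [T, T]
r3 m[φ3→X9] = [T, T]
r3 m[φ4→X11] = [F, T]
r3 m[φ4→X14] = [T, T]
r3 m[X15→φ0] = [T, T]
r3 m[X15→φ1] = [T, T]
r3 m[X11→φ1] = [T, T]
r3 m[X11→φ3] = [T, T]
r3 m[X11→φ4] = [T, T]
r3 m[X13→φ0] = [T, F]
r3 m[X13→φ2] = [T, T]
r3 m[X9→φ3] = [T, T]
r3 m[X14→φ2] = [T, T]
r3 m[X14→φ4] = [F, T]
r4 m[φ0→X15] = [F, T]
r4 m[φ0→X13] = [T, T]
r4 m[φ1→X15] = [T, T]
r4 m[φ1→X11] = [T, T]
r4 m[φ2→X13] = [T, F]
r4 m[φ2→X14] = [F, T]
r4 m[φ3→X11] = [T, T]
r4 m[φ3→X9] = [T, T]
r4 m[φ4→X11] = [F, T]
r4 m[φ4→X14] = [T, T]
r4 m[X15→φ0] = [T, T]
r4 m[X15→φ1] = [F, T]
r4 m[X11→φ1] = [F, T]
r4 m[X11→φ3] = [F, T]
r4 m[X11→φ4] = [T, T]
r4 m[X13→φ0] = [T, F]
r4 m[X13→φ2] = [T, T]
r4 m[X9→φ3] = [T, T]
r4 m[X14→φ2] = [T, T]
r4 m[X14→φ4] = [F, T]
r5 m[φ0→X15] = [F, T]
r5 m[φ0→X13] = [T, T]
r5 m[φ1→X15] = [T, T]
r5 m[φ1→X11] = [F, T]
r5 m[φ2→X13] = [T, F]
r5 m[φ2→X14] = [F, T]
r5 m[φ3→X11] = [T, T]
r5 m[φ3→X9] = [T, T]
r5 m[φ4→X11] = [F, T]
r5 m[φ4→X14] = [T, T]
r5 m[X15→φ0] = [T, T]
r5 m[X15→φ1] = [F, T]
r5 m[X11→φ1] = [F, T]
r5 m[X11→φ3] = [F, T]
r5 m[X11→φ4] = [T, T]
r5 m[X13→φ0] = [T, F]
r5 m[X13→φ2] = [T, T]
r5 m[X9→φ3] = [T, T]
r5 m[X14→φ2] = [T, T]
r5 m[X14→φ4] = [F, T]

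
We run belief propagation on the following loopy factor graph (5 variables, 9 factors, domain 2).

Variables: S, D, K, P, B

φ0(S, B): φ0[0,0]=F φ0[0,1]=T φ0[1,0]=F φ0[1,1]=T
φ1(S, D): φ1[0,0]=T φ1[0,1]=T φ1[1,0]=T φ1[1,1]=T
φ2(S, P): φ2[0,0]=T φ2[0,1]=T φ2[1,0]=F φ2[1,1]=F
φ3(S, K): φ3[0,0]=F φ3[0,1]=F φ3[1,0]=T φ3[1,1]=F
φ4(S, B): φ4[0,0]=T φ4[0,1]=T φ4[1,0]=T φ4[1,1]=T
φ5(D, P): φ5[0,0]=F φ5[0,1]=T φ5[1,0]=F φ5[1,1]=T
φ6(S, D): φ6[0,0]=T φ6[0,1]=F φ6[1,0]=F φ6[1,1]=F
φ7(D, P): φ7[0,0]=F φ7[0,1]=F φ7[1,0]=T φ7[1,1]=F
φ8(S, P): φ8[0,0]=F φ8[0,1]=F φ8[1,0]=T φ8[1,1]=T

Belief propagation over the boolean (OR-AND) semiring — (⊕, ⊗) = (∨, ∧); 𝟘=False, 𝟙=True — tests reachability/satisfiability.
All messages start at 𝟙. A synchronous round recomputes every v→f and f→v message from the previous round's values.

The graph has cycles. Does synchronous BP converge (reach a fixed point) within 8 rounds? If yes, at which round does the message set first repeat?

init: all messages = 𝟙 over 2 values
r1 m[φ0→S] = [T, T]
r1 m[φ0→B] = [F, T]
r1 m[φ1→S] = [T, T]
r1 m[φ1→D] = [T, T]
r1 m[φ2→S] = [T, F]
r1 m[φ2→P] = [T, T]
r1 m[φ3→S] = [F, T]
r1 m[φ3→K] = [T, F]
r1 m[φ4→S] = [T, T]
r1 m[φ4→B] = [T, T]
r1 m[φ5→D] = [T, T]
r1 m[φ5→P] = [F, T]
r1 m[φ6→S] = [T, F]
r1 m[φ6→D] = [T, F]
r1 m[φ7→D] = [F, T]
r1 m[φ7→P] = [T, F]
r1 m[φ8→S] = [F, T]
r1 m[φ8→P] = [T, T]
r1 m[S→φ0] = [T, T]
r1 m[S→φ1] = [T, T]
r1 m[S→φ2] = [T, T]
r1 m[S→φ3] = [T, T]
r1 m[S→φ4] = [T, T]
r1 m[S→φ6] = [T, T]
r1 m[S→φ8] = [T, T]
r1 m[D→φ1] = [T, T]
r1 m[D→φ5] = [T, T]
r1 m[D→φ6] = [T, T]
r1 m[D→φ7] = [T, T]
r1 m[K→φ3] = [T, T]
r1 m[P→φ2] = [T, T]
r1 m[P→φ5] = [T, T]
r1 m[P→φ7] = [T, T]
r1 m[P→φ8] = [T, T]
r1 m[B→φ0] = [T, T]
r1 m[B→φ4] = [T, T]
r2 m[φ0→S] = [T, T]
r2 m[φ0→B] = [F, T]
r2 m[φ1→S] = [T, T]
r2 m[φ1→D] = [T, T]
r2 m[φ2→S] = [T, F]
r2 m[φ2→P] = [T, T]
r2 m[φ3→S] = [F, T]
r2 m[φ3→K] = [T, F]
r2 m[φ4→S] = [T, T]
r2 m[φ4→B] = [T, T]
r2 m[φ5→D] = [T, T]
r2 m[φ5→P] = [F, T]
r2 m[φ6→S] = [T, F]
r2 m[φ6→D] = [T, F]
r2 m[φ7→D] = [F, T]
r2 m[φ7→P] = [T, F]
r2 m[φ8→S] = [F, T]
r2 m[φ8→P] = [T, T]
r2 m[S→φ0] = [F, F]
r2 m[S→φ1] = [F, F]
r2 m[S→φ2] = [F, F]
r2 m[S→φ3] = [F, F]
r2 m[S→φ4] = [F, F]
r2 m[S→φ6] = [F, F]
r2 m[S→φ8] = [F, F]
r2 m[D→φ1] = [F, F]
r2 m[D→φ5] = [F, F]
r2 m[D→φ6] = [F, T]
r2 m[D→φ7] = [T, F]
r2 m[K→φ3] = [T, T]
r2 m[P→φ2] = [F, F]
r2 m[P→φ5] = [T, F]
r2 m[P→φ7] = [F, T]
r2 m[P→φ8] = [F, F]
r2 m[B→φ0] = [T, T]
r2 m[B→φ4] = [F, T]
r3 m[φ0→S] = [T, T]
r3 m[φ0→B] = [F, F]
r3 m[φ1→S] = [F, F]
r3 m[φ1→D] = [F, F]
r3 m[φ2→S] = [F, F]
r3 m[φ2→P] = [F, F]
r3 m[φ3→S] = [F, T]
r3 m[φ3→K] = [F, F]
r3 m[φ4→S] = [T, T]
r3 m[φ4→B] = [F, F]
r3 m[φ5→D] = [F, F]
r3 m[φ5→P] = [F, F]
r3 m[φ6→S] = [F, F]
r3 m[φ6→D] = [F, F]
r3 m[φ7→D] = [F, F]
r3 m[φ7→P] = [F, F]
r3 m[φ8→S] = [F, F]
r3 m[φ8→P] = [F, F]
r3 m[S→φ0] = [F, F]
r3 m[S→φ1] = [F, F]
r3 m[S→φ2] = [F, F]
r3 m[S→φ3] = [F, F]
r3 m[S→φ4] = [F, F]
r3 m[S→φ6] = [F, F]
r3 m[S→φ8] = [F, F]
r3 m[D→φ1] = [F, F]
r3 m[D→φ5] = [F, F]
r3 m[D→φ6] = [F, T]
r3 m[D→φ7] = [T, F]
r3 m[K→φ3] = [T, T]
r3 m[P→φ2] = [F, F]
r3 m[P→φ5] = [T, F]
r3 m[P→φ7] = [F, T]
r3 m[P→φ8] = [F, F]
r3 m[B→φ0] = [T, T]
r3 m[B→φ4] = [F, T]
r4 m[φ0→S] = [T, T]
r4 m[φ0→B] = [F, F]
r4 m[φ1→S] = [F, F]
r4 m[φ1→D] = [F, F]
r4 m[φ2→S] = [F, F]
r4 m[φ2→P] = [F, F]
r4 m[φ3→S] = [F, T]
r4 m[φ3→K] = [F, F]
r4 m[φ4→S] = [T, T]
r4 m[φ4→B] = [F, F]
r4 m[φ5→D] = [F, F]
r4 m[φ5→P] = [F, F]
r4 m[φ6→S] = [F, F]
r4 m[φ6→D] = [F, F]
r4 m[φ7→D] = [F, F]
r4 m[φ7→P] = [F, F]
r4 m[φ8→S] = [F, F]
r4 m[φ8→P] = [F, F]
r4 m[S→φ0] = [F, F]
r4 m[S→φ1] = [F, F]
r4 m[S→φ2] = [F, F]
r4 m[S→φ3] = [F, F]
r4 m[S→φ4] = [F, F]
r4 m[S→φ6] = [F, F]
r4 m[S→φ8] = [F, F]
r4 m[D→φ1] = [F, F]
r4 m[D→φ5] = [F, F]
r4 m[D→φ6] = [F, F]
r4 m[D→φ7] = [F, F]
r4 m[K→φ3] = [T, T]
r4 m[P→φ2] = [F, F]
r4 m[P→φ5] = [F, F]
r4 m[P→φ7] = [F, F]
r4 m[P→φ8] = [F, F]
r4 m[B→φ0] = [F, F]
r4 m[B→φ4] = [F, F]
r5 m[φ0→S] = [F, F]
r5 m[φ0→B] = [F, F]
r5 m[φ1→S] = [F, F]
r5 m[φ1→D] = [F, F]
r5 m[φ2→S] = [F, F]
r5 m[φ2→P] = [F, F]
r5 m[φ3→S] = [F, T]
r5 m[φ3→K] = [F, F]
r5 m[φ4→S] = [F, F]
r5 m[φ4→B] = [F, F]
r5 m[φ5→D] = [F, F]
r5 m[φ5→P] = [F, F]
r5 m[φ6→S] = [F, F]
r5 m[φ6→D] = [F, F]
r5 m[φ7→D] = [F, F]
r5 m[φ7→P] = [F, F]
r5 m[φ8→S] = [F, F]
r5 m[φ8→P] = [F, F]
r5 m[S→φ0] = [F, F]
r5 m[S→φ1] = [F, F]
r5 m[S→φ2] = [F, F]
r5 m[S→φ3] = [F, F]
r5 m[S→φ4] = [F, F]
r5 m[S→φ6] = [F, F]
r5 m[S→φ8] = [F, F]
r5 m[D→φ1] = [F, F]
r5 m[D→φ5] = [F, F]
r5 m[D→φ6] = [F, F]
r5 m[D→φ7] = [F, F]
r5 m[K→φ3] = [T, T]
r5 m[P→φ2] = [F, F]
r5 m[P→φ5] = [F, F]
r5 m[P→φ7] = [F, F]
r5 m[P→φ8] = [F, F]
r5 m[B→φ0] = [F, F]
r5 m[B→φ4] = [F, F]
r6 m[φ0→S] = [F, F]
r6 m[φ0→B] = [F, F]
r6 m[φ1→S] = [F, F]
r6 m[φ1→D] = [F, F]
r6 m[φ2→S] = [F, F]
r6 m[φ2→P] = [F, F]
r6 m[φ3→S] = [F, T]
r6 m[φ3→K] = [F, F]
r6 m[φ4→S] = [F, F]
r6 m[φ4→B] = [F, F]
r6 m[φ5→D] = [F, F]
r6 m[φ5→P] = [F, F]
r6 m[φ6→S] = [F, F]
r6 m[φ6→D] = [F, F]
r6 m[φ7→D] = [F, F]
r6 m[φ7→P] = [F, F]
r6 m[φ8→S] = [F, F]
r6 m[φ8→P] = [F, F]
r6 m[S→φ0] = [F, F]
r6 m[S→φ1] = [F, F]
r6 m[S→φ2] = [F, F]
r6 m[S→φ3] = [F, F]
r6 m[S→φ4] = [F, F]
r6 m[S→φ6] = [F, F]
r6 m[S→φ8] = [F, F]
r6 m[D→φ1] = [F, F]
r6 m[D→φ5] = [F, F]
r6 m[D→φ6] = [F, F]
r6 m[D→φ7] = [F, F]
r6 m[K→φ3] = [T, T]
r6 m[P→φ2] = [F, F]
r6 m[P→φ5] = [F, F]
r6 m[P→φ7] = [F, F]
r6 m[P→φ8] = [F, F]
r6 m[B→φ0] = [F, F]
r6 m[B→φ4] = [F, F]
fixed point reached at round 6
messages reach a fixed point at round 6

CONVERGED at round 6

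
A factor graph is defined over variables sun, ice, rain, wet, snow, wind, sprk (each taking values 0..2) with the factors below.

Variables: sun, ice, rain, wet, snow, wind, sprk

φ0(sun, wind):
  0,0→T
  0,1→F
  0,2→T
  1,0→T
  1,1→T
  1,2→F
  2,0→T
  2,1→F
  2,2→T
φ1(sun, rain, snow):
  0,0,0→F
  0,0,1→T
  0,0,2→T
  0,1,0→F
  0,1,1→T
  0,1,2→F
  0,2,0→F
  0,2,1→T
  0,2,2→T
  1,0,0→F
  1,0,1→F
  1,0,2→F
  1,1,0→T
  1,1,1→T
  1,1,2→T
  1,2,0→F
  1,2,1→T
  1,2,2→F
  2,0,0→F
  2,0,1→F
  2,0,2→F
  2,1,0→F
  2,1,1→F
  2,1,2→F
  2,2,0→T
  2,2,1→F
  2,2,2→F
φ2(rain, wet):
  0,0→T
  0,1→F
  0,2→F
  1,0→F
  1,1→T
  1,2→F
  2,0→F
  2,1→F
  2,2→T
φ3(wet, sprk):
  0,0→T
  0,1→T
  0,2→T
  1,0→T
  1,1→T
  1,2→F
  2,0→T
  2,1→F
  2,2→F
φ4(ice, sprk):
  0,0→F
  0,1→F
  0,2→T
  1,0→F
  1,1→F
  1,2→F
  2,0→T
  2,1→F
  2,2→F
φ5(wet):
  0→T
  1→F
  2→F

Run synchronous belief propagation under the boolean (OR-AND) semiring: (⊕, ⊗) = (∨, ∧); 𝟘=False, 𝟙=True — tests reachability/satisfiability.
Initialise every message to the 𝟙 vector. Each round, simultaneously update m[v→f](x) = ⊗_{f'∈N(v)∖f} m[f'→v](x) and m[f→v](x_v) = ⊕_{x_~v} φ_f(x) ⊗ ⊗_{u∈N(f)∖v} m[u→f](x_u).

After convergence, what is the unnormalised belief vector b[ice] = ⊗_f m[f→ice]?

init: all messages = 𝟙 over 3 values
r1 m[φ0→sun] = [T, T, T]
r1 m[φ0→wind] = [T, T, T]
r1 m[φ1→sun] = [T, T, T]
r1 m[φ1→rain] = [T, T, T]
r1 m[φ1→snow] = [T, T, T]
r1 m[φ2→rain] = [T, T, T]
r1 m[φ2→wet] = [T, T, T]
r1 m[φ3→wet] = [T, T, T]
r1 m[φ3→sprk] = [T, T, T]
r1 m[φ4→ice] = [T, F, T]
r1 m[φ4→sprk] = [T, F, T]
r1 m[φ5→wet] = [T, F, F]
r1 m[sun→φ0] = [T, T, T]
r1 m[sun→φ1] = [T, T, T]
r1 m[ice→φ4] = [T, T, T]
r1 m[rain→φ1] = [T, T, T]
r1 m[rain→φ2] = [T, T, T]
r1 m[wet→φ2] = [T, T, T]
r1 m[wet→φ3] = [T, T, T]
r1 m[wet→φ5] = [T, T, T]
r1 m[snow→φ1] = [T, T, T]
r1 m[wind→φ0] = [T, T, T]
r1 m[sprk→φ3] = [T, T, T]
r1 m[sprk→φ4] = [T, T, T]
r2 m[φ0→sun] = [T, T, T]
r2 m[φ0→wind] = [T, T, T]
r2 m[φ1→sun] = [T, T, T]
r2 m[φ1→rain] = [T, T, T]
r2 m[φ1→snow] = [T, T, T]
r2 m[φ2→rain] = [T, T, T]
r2 m[φ2→wet] = [T, T, T]
r2 m[φ3→wet] = [T, T, T]
r2 m[φ3→sprk] = [T, T, T]
r2 m[φ4→ice] = [T, F, T]
r2 m[φ4→sprk] = [T, F, T]
r2 m[φ5→wet] = [T, F, F]
r2 m[sun→φ0] = [T, T, T]
r2 m[sun→φ1] = [T, T, T]
r2 m[ice→φ4] = [T, T, T]
r2 m[rain→φ1] = [T, T, T]
r2 m[rain→φ2] = [T, T, T]
r2 m[wet→φ2] = [T, F, F]
r2 m[wet→φ3] = [T, F, F]
r2 m[wet→φ5] = [T, T, T]
r2 m[snow→φ1] = [T, T, T]
r2 m[wind→φ0] = [T, T, T]
r2 m[sprk→φ3] = [T, F, T]
r2 m[sprk→φ4] = [T, T, T]
r3 m[φ0→sun] = [T, T, T]
r3 m[φ0→wind] = [T, T, T]
r3 m[φ1→sun] = [T, T, T]
r3 m[φ1→rain] = [T, T, T]
r3 m[φ1→snow] = [T, T, T]
r3 m[φ2→rain] = [T, F, F]
r3 m[φ2→wet] = [T, T, T]
r3 m[φ3→wet] = [T, T, T]
r3 m[φ3→sprk] = [T, T, T]
r3 m[φ4→ice] = [T, F, T]
r3 m[φ4→sprk] = [T, F, T]
r3 m[φ5→wet] = [T, F, F]
r3 m[sun→φ0] = [T, T, T]
r3 m[sun→φ1] = [T, T, T]
r3 m[ice→φ4] = [T, T, T]
r3 m[rain→φ1] = [T, T, T]
r3 m[rain→φ2] = [T, T, T]
r3 m[wet→φ2] = [T, F, F]
r3 m[wet→φ3] = [T, F, F]
r3 m[wet→φ5] = [T, T, T]
r3 m[snow→φ1] = [T, T, T]
r3 m[wind→φ0] = [T, T, T]
r3 m[sprk→φ3] = [T, F, T]
r3 m[sprk→φ4] = [T, T, T]
r4 m[φ0→sun] = [T, T, T]
r4 m[φ0→wind] = [T, T, T]
r4 m[φ1→sun] = [T, T, T]
r4 m[φ1→rain] = [T, T, T]
r4 m[φ1→snow] = [T, T, T]
r4 m[φ2→rain] = [T, F, F]
r4 m[φ2→wet] = [T, T, T]
r4 m[φ3→wet] = [T, T, T]
r4 m[φ3→sprk] = [T, T, T]
r4 m[φ4→ice] = [T, F, T]
r4 m[φ4→sprk] = [T, F, T]
r4 m[φ5→wet] = [T, F, F]
r4 m[sun→φ0] = [T, T, T]
r4 m[sun→φ1] = [T, T, T]
r4 m[ice→φ4] = [T, T, T]
r4 m[rain→φ1] = [T, F, F]
r4 m[rain→φ2] = [T, T, T]
r4 m[wet→φ2] = [T, F, F]
r4 m[wet→φ3] = [T, F, F]
r4 m[wet→φ5] = [T, T, T]
r4 m[snow→φ1] = [T, T, T]
r4 m[wind→φ0] = [T, T, T]
r4 m[sprk→φ3] = [T, F, T]
r4 m[sprk→φ4] = [T, T, T]
r5 m[φ0→sun] = [T, T, T]
r5 m[φ0→wind] = [T, T, T]
r5 m[φ1→sun] = [T, F, F]
r5 m[φ1→rain] = [T, T, T]
r5 m[φ1→snow] = [F, T, T]
r5 m[φ2→rain] = [T, F, F]
r5 m[φ2→wet] = [T, T, T]
r5 m[φ3→wet] = [T, T, T]
r5 m[φ3→sprk] = [T, T, T]
r5 m[φ4→ice] = [T, F, T]
r5 m[φ4→sprk] = [T, F, T]
r5 m[φ5→wet] = [T, F, F]
r5 m[sun→φ0] = [T, T, T]
r5 m[sun→φ1] = [T, T, T]
r5 m[ice→φ4] = [T, T, T]
r5 m[rain→φ1] = [T, F, F]
r5 m[rain→φ2] = [T, T, T]
r5 m[wet→φ2] = [T, F, F]
r5 m[wet→φ3] = [T, F, F]
r5 m[wet→φ5] = [T, T, T]
r5 m[snow→φ1] = [T, T, T]
r5 m[wind→φ0] = [T, T, T]
r5 m[sprk→φ3] = [T, F, T]
r5 m[sprk→φ4] = [T, T, T]
r6 m[φ0→sun] = [T, T, T]
r6 m[φ0→wind] = [T, T, T]
r6 m[φ1→sun] = [T, F, F]
r6 m[φ1→rain] = [T, T, T]
r6 m[φ1→snow] = [F, T, T]
r6 m[φ2→rain] = [T, F, F]
r6 m[φ2→wet] = [T, T, T]
r6 m[φ3→wet] = [T, T, T]
r6 m[φ3→sprk] = [T, T, T]
r6 m[φ4→ice] = [T, F, T]
r6 m[φ4→sprk] = [T, F, T]
r6 m[φ5→wet] = [T, F, F]
r6 m[sun→φ0] = [T, F, F]
r6 m[sun→φ1] = [T, T, T]
r6 m[ice→φ4] = [T, T, T]
r6 m[rain→φ1] = [T, F, F]
r6 m[rain→φ2] = [T, T, T]
r6 m[wet→φ2] = [T, F, F]
r6 m[wet→φ3] = [T, F, F]
r6 m[wet→φ5] = [T, T, T]
r6 m[snow→φ1] = [T, T, T]
r6 m[wind→φ0] = [T, T, T]
r6 m[sprk→φ3] = [T, F, T]
r6 m[sprk→φ4] = [T, T, T]
r7 m[φ0→sun] = [T, T, T]
r7 m[φ0→wind] = [T, F, T]
r7 m[φ1→sun] = [T, F, F]
r7 m[φ1→rain] = [T, T, T]
r7 m[φ1→snow] = [F, T, T]
r7 m[φ2→rain] = [T, F, F]
r7 m[φ2→wet] = [T, T, T]
r7 m[φ3→wet] = [T, T, T]
r7 m[φ3→sprk] = [T, T, T]
r7 m[φ4→ice] = [T, F, T]
r7 m[φ4→sprk] = [T, F, T]
r7 m[φ5→wet] = [T, F, F]
r7 m[sun→φ0] = [T, F, F]
r7 m[sun→φ1] = [T, T, T]
r7 m[ice→φ4] = [T, T, T]
r7 m[rain→φ1] = [T, F, F]
r7 m[rain→φ2] = [T, T, T]
r7 m[wet→φ2] = [T, F, F]
r7 m[wet→φ3] = [T, F, F]
r7 m[wet→φ5] = [T, T, T]
r7 m[snow→φ1] = [T, T, T]
r7 m[wind→φ0] = [T, T, T]
r7 m[sprk→φ3] = [T, F, T]
r7 m[sprk→φ4] = [T, T, T]
r8 m[φ0→sun] = [T, T, T]
r8 m[φ0→wind] = [T, F, T]
r8 m[φ1→sun] = [T, F, F]
r8 m[φ1→rain] = [T, T, T]
r8 m[φ1→snow] = [F, T, T]
r8 m[φ2→rain] = [T, F, F]
r8 m[φ2→wet] = [T, T, T]
r8 m[φ3→wet] = [T, T, T]
r8 m[φ3→sprk] = [T, T, T]
r8 m[φ4→ice] = [T, F, T]
r8 m[φ4→sprk] = [T, F, T]
r8 m[φ5→wet] = [T, F, F]
r8 m[sun→φ0] = [T, F, F]
r8 m[sun→φ1] = [T, T, T]
r8 m[ice→φ4] = [T, T, T]
r8 m[rain→φ1] = [T, F, F]
r8 m[rain→φ2] = [T, T, T]
r8 m[wet→φ2] = [T, F, F]
r8 m[wet→φ3] = [T, F, F]
r8 m[wet→φ5] = [T, T, T]
r8 m[snow→φ1] = [T, T, T]
r8 m[wind→φ0] = [T, T, T]
r8 m[sprk→φ3] = [T, F, T]
r8 m[sprk→φ4] = [T, T, T]
fixed point reached at round 8
b[ice] = ⊗ incoming = [T, F, T]

b[ice] = [T, F, T]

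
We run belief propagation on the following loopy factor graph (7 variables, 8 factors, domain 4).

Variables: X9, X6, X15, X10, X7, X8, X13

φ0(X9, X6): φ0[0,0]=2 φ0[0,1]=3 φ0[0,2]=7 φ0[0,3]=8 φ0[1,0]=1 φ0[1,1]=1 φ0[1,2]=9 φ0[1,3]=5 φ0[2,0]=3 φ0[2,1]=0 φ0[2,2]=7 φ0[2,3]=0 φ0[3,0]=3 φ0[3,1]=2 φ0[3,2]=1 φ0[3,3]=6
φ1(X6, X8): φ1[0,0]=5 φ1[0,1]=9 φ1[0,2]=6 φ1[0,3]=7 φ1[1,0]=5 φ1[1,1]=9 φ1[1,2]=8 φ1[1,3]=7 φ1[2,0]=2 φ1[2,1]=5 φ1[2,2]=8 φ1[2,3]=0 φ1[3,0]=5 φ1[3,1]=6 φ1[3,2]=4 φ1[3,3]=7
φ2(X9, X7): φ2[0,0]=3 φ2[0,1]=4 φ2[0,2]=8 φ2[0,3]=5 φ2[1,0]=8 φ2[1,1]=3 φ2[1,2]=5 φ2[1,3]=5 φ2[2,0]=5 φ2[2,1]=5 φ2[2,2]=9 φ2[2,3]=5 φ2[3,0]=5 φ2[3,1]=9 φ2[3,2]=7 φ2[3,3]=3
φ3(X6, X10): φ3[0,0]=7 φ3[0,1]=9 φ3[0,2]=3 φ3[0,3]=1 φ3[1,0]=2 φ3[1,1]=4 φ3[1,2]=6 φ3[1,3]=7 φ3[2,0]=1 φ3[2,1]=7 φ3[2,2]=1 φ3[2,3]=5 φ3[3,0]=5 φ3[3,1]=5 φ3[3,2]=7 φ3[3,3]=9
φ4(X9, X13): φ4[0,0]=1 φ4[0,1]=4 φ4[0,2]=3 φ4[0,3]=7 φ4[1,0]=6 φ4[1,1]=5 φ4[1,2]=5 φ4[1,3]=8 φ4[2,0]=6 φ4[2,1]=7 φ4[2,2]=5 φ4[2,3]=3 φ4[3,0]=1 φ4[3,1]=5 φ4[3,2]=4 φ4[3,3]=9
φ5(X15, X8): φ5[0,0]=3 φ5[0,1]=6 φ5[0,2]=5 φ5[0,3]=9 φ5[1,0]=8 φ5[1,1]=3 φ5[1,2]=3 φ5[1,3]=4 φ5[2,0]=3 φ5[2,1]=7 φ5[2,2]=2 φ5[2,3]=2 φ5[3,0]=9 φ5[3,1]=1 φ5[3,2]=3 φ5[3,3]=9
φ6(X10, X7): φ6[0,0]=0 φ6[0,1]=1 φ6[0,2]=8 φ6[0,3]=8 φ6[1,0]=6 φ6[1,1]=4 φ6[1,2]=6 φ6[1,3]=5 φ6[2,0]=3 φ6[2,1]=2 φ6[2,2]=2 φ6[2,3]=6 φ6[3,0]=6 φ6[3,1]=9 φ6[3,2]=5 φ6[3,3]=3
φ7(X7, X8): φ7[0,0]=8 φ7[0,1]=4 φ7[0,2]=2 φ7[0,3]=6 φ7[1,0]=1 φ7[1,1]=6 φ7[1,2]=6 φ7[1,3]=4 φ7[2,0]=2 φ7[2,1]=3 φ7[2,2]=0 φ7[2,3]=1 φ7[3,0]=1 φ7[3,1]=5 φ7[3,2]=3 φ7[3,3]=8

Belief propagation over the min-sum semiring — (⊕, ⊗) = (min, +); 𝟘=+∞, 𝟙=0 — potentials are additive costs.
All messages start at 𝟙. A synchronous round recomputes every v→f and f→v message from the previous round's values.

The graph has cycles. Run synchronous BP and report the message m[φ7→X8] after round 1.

init: all messages = 𝟙 over 4 values
r1 m[φ0→X9] = [2, 1, 0, 1]
r1 m[φ0→X6] = [1, 0, 1, 0]
r1 m[φ1→X6] = [5, 5, 0, 4]
r1 m[φ1→X8] = [2, 5, 4, 0]
r1 m[φ2→X9] = [3, 3, 5, 3]
r1 m[φ2→X7] = [3, 3, 5, 3]
r1 m[φ3→X6] = [1, 2, 1, 5]
r1 m[φ3→X10] = [1, 4, 1, 1]
r1 m[φ4→X9] = [1, 5, 3, 1]
r1 m[φ4→X13] = [1, 4, 3, 3]
r1 m[φ5→X15] = [3, 3, 2, 1]
r1 m[φ5→X8] = [3, 1, 2, 2]
r1 m[φ6→X10] = [0, 4, 2, 3]
r1 m[φ6→X7] = [0, 1, 2, 3]
r1 m[φ7→X7] = [2, 1, 0, 1]
r1 m[φ7→X8] = [1, 3, 0, 1]
r1 m[X9→φ0] = [0, 0, 0, 0]
r1 m[X9→φ2] = [0, 0, 0, 0]
r1 m[X9→φ4] = [0, 0, 0, 0]
r1 m[X6→φ0] = [0, 0, 0, 0]
r1 m[X6→φ1] = [0, 0, 0, 0]
r1 m[X6→φ3] = [0, 0, 0, 0]
r1 m[X15→φ5] = [0, 0, 0, 0]
r1 m[X10→φ3] = [0, 0, 0, 0]
r1 m[X10→φ6] = [0, 0, 0, 0]
r1 m[X7→φ2] = [0, 0, 0, 0]
r1 m[X7→φ6] = [0, 0, 0, 0]
r1 m[X7→φ7] = [0, 0, 0, 0]
r1 m[X8→φ1] = [0, 0, 0, 0]
r1 m[X8→φ5] = [0, 0, 0, 0]
r1 m[X8→φ7] = [0, 0, 0, 0]
r1 m[X13→φ4] = [0, 0, 0, 0]

message @ round 1 = [1, 3, 0, 1]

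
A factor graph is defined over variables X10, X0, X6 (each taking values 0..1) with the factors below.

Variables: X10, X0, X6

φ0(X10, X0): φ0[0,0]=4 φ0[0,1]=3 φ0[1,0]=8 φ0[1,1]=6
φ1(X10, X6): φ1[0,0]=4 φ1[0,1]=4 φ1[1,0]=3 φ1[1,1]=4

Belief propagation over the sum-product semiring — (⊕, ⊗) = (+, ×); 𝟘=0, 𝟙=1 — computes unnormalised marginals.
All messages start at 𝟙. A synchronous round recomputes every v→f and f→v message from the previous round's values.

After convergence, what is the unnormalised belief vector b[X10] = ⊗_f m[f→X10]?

b[X10] = [56, 98]

init: all messages = 𝟙 over 2 values
r1 m[φ0→X10] = [7, 14]
r1 m[φ0→X0] = [12, 9]
r1 m[φ1→X10] = [8, 7]
r1 m[φ1→X6] = [7, 8]
r1 m[X10→φ0] = [1, 1]
r1 m[X10→φ1] = [1, 1]
r1 m[X0→φ0] = [1, 1]
r1 m[X6→φ1] = [1, 1]
r2 m[φ0→X10] = [7, 14]
r2 m[φ0→X0] = [12, 9]
r2 m[φ1→X10] = [8, 7]
r2 m[φ1→X6] = [7, 8]
r2 m[X10→φ0] = [8, 7]
r2 m[X10→φ1] = [7, 14]
r2 m[X0→φ0] = [1, 1]
r2 m[X6→φ1] = [1, 1]
r3 m[φ0→X10] = [7, 14]
r3 m[φ0→X0] = [88, 66]
r3 m[φ1→X10] = [8, 7]
r3 m[φ1→X6] = [70, 84]
r3 m[X10→φ0] = [8, 7]
r3 m[X10→φ1] = [7, 14]
r3 m[X0→φ0] = [1, 1]
r3 m[X6→φ1] = [1, 1]
r4 m[φ0→X10] = [7, 14]
r4 m[φ0→X0] = [88, 66]
r4 m[φ1→X10] = [8, 7]
r4 m[φ1→X6] = [70, 84]
r4 m[X10→φ0] = [8, 7]
r4 m[X10→φ1] = [7, 14]
r4 m[X0→φ0] = [1, 1]
r4 m[X6→φ1] = [1, 1]
fixed point reached at round 4
b[X10] = ⊗ incoming = [56, 98]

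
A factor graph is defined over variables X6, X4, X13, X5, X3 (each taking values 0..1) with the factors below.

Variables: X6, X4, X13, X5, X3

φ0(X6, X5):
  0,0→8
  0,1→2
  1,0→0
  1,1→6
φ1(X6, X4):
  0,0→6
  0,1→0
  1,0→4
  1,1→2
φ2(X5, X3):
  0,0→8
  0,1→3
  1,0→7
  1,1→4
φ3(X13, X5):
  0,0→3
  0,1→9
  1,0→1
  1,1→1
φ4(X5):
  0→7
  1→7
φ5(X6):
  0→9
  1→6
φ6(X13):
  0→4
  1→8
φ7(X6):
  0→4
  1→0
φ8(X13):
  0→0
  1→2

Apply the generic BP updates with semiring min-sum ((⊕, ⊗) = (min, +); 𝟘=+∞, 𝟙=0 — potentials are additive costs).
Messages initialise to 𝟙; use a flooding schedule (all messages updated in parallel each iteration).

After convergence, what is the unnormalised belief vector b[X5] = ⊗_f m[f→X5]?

b[X5] = [25, 36]

init: all messages = 𝟙 over 2 values
r1 m[φ0→X6] = [2, 0]
r1 m[φ0→X5] = [0, 2]
r1 m[φ1→X6] = [0, 2]
r1 m[φ1→X4] = [4, 0]
r1 m[φ2→X5] = [3, 4]
r1 m[φ2→X3] = [7, 3]
r1 m[φ3→X13] = [3, 1]
r1 m[φ3→X5] = [1, 1]
r1 m[φ4→X5] = [7, 7]
r1 m[φ5→X6] = [9, 6]
r1 m[φ6→X13] = [4, 8]
r1 m[φ7→X6] = [4, 0]
r1 m[φ8→X13] = [0, 2]
r1 m[X6→φ0] = [0, 0]
r1 m[X6→φ1] = [0, 0]
r1 m[X6→φ5] = [0, 0]
r1 m[X6→φ7] = [0, 0]
r1 m[X4→φ1] = [0, 0]
r1 m[X13→φ3] = [0, 0]
r1 m[X13→φ6] = [0, 0]
r1 m[X13→φ8] = [0, 0]
r1 m[X5→φ0] = [0, 0]
r1 m[X5→φ2] = [0, 0]
r1 m[X5→φ3] = [0, 0]
r1 m[X5→φ4] = [0, 0]
r1 m[X3→φ2] = [0, 0]
r2 m[φ0→X6] = [2, 0]
r2 m[φ0→X5] = [0, 2]
r2 m[φ1→X6] = [0, 2]
r2 m[φ1→X4] = [4, 0]
r2 m[φ2→X5] = [3, 4]
r2 m[φ2→X3] = [7, 3]
r2 m[φ3→X13] = [3, 1]
r2 m[φ3→X5] = [1, 1]
r2 m[φ4→X5] = [7, 7]
r2 m[φ5→X6] = [9, 6]
r2 m[φ6→X13] = [4, 8]
r2 m[φ7→X6] = [4, 0]
r2 m[φ8→X13] = [0, 2]
r2 m[X6→φ0] = [13, 8]
r2 m[X6→φ1] = [15, 6]
r2 m[X6→φ5] = [6, 2]
r2 m[X6→φ7] = [11, 8]
r2 m[X4→φ1] = [0, 0]
r2 m[X13→φ3] = [4, 10]
r2 m[X13→φ6] = [3, 3]
r2 m[X13→φ8] = [7, 9]
r2 m[X5→φ0] = [11, 12]
r2 m[X5→φ2] = [8, 10]
r2 m[X5→φ3] = [10, 13]
r2 m[X5→φ4] = [4, 7]
r2 m[X3→φ2] = [0, 0]
r3 m[φ0→X6] = [14, 11]
r3 m[φ0→X5] = [8, 14]
r3 m[φ1→X6] = [0, 2]
r3 m[φ1→X4] = [10, 8]
r3 m[φ2→X5] = [3, 4]
r3 m[φ2→X3] = [16, 11]
r3 m[φ3→X13] = [13, 11]
r3 m[φ3→X5] = [7, 11]
r3 m[φ4→X5] = [7, 7]
r3 m[φ5→X6] = [9, 6]
r3 m[φ6→X13] = [4, 8]
r3 m[φ7→X6] = [4, 0]
r3 m[φ8→X13] = [0, 2]
r3 m[X6→φ0] = [13, 8]
r3 m[X6→φ1] = [15, 6]
r3 m[X6→φ5] = [6, 2]
r3 m[X6→φ7] = [11, 8]
r3 m[X4→φ1] = [0, 0]
r3 m[X13→φ3] = [4, 10]
r3 m[X13→φ6] = [3, 3]
r3 m[X13→φ8] = [7, 9]
r3 m[X5→φ0] = [11, 12]
r3 m[X5→φ2] = [8, 10]
r3 m[X5→φ3] = [10, 13]
r3 m[X5→φ4] = [4, 7]
r3 m[X3→φ2] = [0, 0]
r4 m[φ0→X6] = [14, 11]
r4 m[φ0→X5] = [8, 14]
r4 m[φ1→X6] = [0, 2]
r4 m[φ1→X4] = [10, 8]
r4 m[φ2→X5] = [3, 4]
r4 m[φ2→X3] = [16, 11]
r4 m[φ3→X13] = [13, 11]
r4 m[φ3→X5] = [7, 11]
r4 m[φ4→X5] = [7, 7]
r4 m[φ5→X6] = [9, 6]
r4 m[φ6→X13] = [4, 8]
r4 m[φ7→X6] = [4, 0]
r4 m[φ8→X13] = [0, 2]
r4 m[X6→φ0] = [13, 8]
r4 m[X6→φ1] = [27, 17]
r4 m[X6→φ5] = [18, 13]
r4 m[X6→φ7] = [23, 19]
r4 m[X4→φ1] = [0, 0]
r4 m[X13→φ3] = [4, 10]
r4 m[X13→φ6] = [13, 13]
r4 m[X13→φ8] = [17, 19]
r4 m[X5→φ0] = [17, 22]
r4 m[X5→φ2] = [22, 32]
r4 m[X5→φ3] = [18, 25]
r4 m[X5→φ4] = [18, 29]
r4 m[X3→φ2] = [0, 0]
r5 m[φ0→X6] = [24, 17]
r5 m[φ0→X5] = [8, 14]
r5 m[φ1→X6] = [0, 2]
r5 m[φ1→X4] = [21, 19]
r5 m[φ2→X5] = [3, 4]
r5 m[φ2→X3] = [30, 25]
r5 m[φ3→X13] = [21, 19]
r5 m[φ3→X5] = [7, 11]
r5 m[φ4→X5] = [7, 7]
r5 m[φ5→X6] = [9, 6]
r5 m[φ6→X13] = [4, 8]
r5 m[φ7→X6] = [4, 0]
r5 m[φ8→X13] = [0, 2]
r5 m[X6→φ0] = [13, 8]
r5 m[X6→φ1] = [27, 17]
r5 m[X6→φ5] = [18, 13]
r5 m[X6→φ7] = [23, 19]
r5 m[X4→φ1] = [0, 0]
r5 m[X13→φ3] = [4, 10]
r5 m[X13→φ6] = [13, 13]
r5 m[X13→φ8] = [17, 19]
r5 m[X5→φ0] = [17, 22]
r5 m[X5→φ2] = [22, 32]
r5 m[X5→φ3] = [18, 25]
r5 m[X5→φ4] = [18, 29]
r5 m[X3→φ2] = [0, 0]
r6 m[φ0→X6] = [24, 17]
r6 m[φ0→X5] = [8, 14]
r6 m[φ1→X6] = [0, 2]
r6 m[φ1→X4] = [21, 19]
r6 m[φ2→X5] = [3, 4]
r6 m[φ2→X3] = [30, 25]
r6 m[φ3→X13] = [21, 19]
r6 m[φ3→X5] = [7, 11]
r6 m[φ4→X5] = [7, 7]
r6 m[φ5→X6] = [9, 6]
r6 m[φ6→X13] = [4, 8]
r6 m[φ7→X6] = [4, 0]
r6 m[φ8→X13] = [0, 2]
r6 m[X6→φ0] = [13, 8]
r6 m[X6→φ1] = [37, 23]
r6 m[X6→φ5] = [28, 19]
r6 m[X6→φ7] = [33, 25]
r6 m[X4→φ1] = [0, 0]
r6 m[X13→φ3] = [4, 10]
r6 m[X13→φ6] = [21, 21]
r6 m[X13→φ8] = [25, 27]
r6 m[X5→φ0] = [17, 22]
r6 m[X5→φ2] = [22, 32]
r6 m[X5→φ3] = [18, 25]
r6 m[X5→φ4] = [18, 29]
r6 m[X3→φ2] = [0, 0]
r7 m[φ0→X6] = [24, 17]
r7 m[φ0→X5] = [8, 14]
r7 m[φ1→X6] = [0, 2]
r7 m[φ1→X4] = [27, 25]
r7 m[φ2→X5] = [3, 4]
r7 m[φ2→X3] = [30, 25]
r7 m[φ3→X13] = [21, 19]
r7 m[φ3→X5] = [7, 11]
r7 m[φ4→X5] = [7, 7]
r7 m[φ5→X6] = [9, 6]
r7 m[φ6→X13] = [4, 8]
r7 m[φ7→X6] = [4, 0]
r7 m[φ8→X13] = [0, 2]
r7 m[X6→φ0] = [13, 8]
r7 m[X6→φ1] = [37, 23]
r7 m[X6→φ5] = [28, 19]
r7 m[X6→φ7] = [33, 25]
r7 m[X4→φ1] = [0, 0]
r7 m[X13→φ3] = [4, 10]
r7 m[X13→φ6] = [21, 21]
r7 m[X13→φ8] = [25, 27]
r7 m[X5→φ0] = [17, 22]
r7 m[X5→φ2] = [22, 32]
r7 m[X5→φ3] = [18, 25]
r7 m[X5→φ4] = [18, 29]
r7 m[X3→φ2] = [0, 0]
r8 m[φ0→X6] = [24, 17]
r8 m[φ0→X5] = [8, 14]
r8 m[φ1→X6] = [0, 2]
r8 m[φ1→X4] = [27, 25]
r8 m[φ2→X5] = [3, 4]
r8 m[φ2→X3] = [30, 25]
r8 m[φ3→X13] = [21, 19]
r8 m[φ3→X5] = [7, 11]
r8 m[φ4→X5] = [7, 7]
r8 m[φ5→X6] = [9, 6]
r8 m[φ6→X13] = [4, 8]
r8 m[φ7→X6] = [4, 0]
r8 m[φ8→X13] = [0, 2]
r8 m[X6→φ0] = [13, 8]
r8 m[X6→φ1] = [37, 23]
r8 m[X6→φ5] = [28, 19]
r8 m[X6→φ7] = [33, 25]
r8 m[X4→φ1] = [0, 0]
r8 m[X13→φ3] = [4, 10]
r8 m[X13→φ6] = [21, 21]
r8 m[X13→φ8] = [25, 27]
r8 m[X5→φ0] = [17, 22]
r8 m[X5→φ2] = [22, 32]
r8 m[X5→φ3] = [18, 25]
r8 m[X5→φ4] = [18, 29]
r8 m[X3→φ2] = [0, 0]
fixed point reached at round 8
b[X5] = ⊗ incoming = [25, 36]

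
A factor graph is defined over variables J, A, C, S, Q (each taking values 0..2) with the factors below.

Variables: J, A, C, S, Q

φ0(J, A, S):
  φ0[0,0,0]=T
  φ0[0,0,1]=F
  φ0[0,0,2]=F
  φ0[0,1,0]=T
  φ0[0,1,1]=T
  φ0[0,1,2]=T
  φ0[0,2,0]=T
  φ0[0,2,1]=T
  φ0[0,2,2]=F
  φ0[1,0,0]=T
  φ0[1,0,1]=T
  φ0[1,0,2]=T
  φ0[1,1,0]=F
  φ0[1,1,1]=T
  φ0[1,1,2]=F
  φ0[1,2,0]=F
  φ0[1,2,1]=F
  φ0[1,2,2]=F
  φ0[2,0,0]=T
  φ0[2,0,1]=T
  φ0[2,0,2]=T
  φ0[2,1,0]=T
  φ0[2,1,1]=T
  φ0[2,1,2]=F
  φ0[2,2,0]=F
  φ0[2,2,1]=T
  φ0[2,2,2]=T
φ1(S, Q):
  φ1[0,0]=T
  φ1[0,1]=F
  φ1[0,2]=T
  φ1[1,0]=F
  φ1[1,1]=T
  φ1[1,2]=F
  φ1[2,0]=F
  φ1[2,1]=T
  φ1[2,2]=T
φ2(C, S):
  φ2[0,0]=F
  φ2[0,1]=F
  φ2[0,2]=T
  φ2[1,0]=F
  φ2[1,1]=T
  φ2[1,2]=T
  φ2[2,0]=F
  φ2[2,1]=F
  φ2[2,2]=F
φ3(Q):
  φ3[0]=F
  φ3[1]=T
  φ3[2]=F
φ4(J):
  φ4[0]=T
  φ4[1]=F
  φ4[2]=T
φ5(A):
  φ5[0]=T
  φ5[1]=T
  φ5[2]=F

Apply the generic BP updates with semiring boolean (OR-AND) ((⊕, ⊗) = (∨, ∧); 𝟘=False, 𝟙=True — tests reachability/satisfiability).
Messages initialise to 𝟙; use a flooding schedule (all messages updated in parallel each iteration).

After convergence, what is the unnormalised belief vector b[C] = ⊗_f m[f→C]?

init: all messages = 𝟙 over 3 values
r1 m[φ0→J] = [T, T, T]
r1 m[φ0→A] = [T, T, T]
r1 m[φ0→S] = [T, T, T]
r1 m[φ1→S] = [T, T, T]
r1 m[φ1→Q] = [T, T, T]
r1 m[φ2→C] = [T, T, F]
r1 m[φ2→S] = [F, T, T]
r1 m[φ3→Q] = [F, T, F]
r1 m[φ4→J] = [T, F, T]
r1 m[φ5→A] = [T, T, F]
r1 m[J→φ0] = [T, T, T]
r1 m[J→φ4] = [T, T, T]
r1 m[A→φ0] = [T, T, T]
r1 m[A→φ5] = [T, T, T]
r1 m[C→φ2] = [T, T, T]
r1 m[S→φ0] = [T, T, T]
r1 m[S→φ1] = [T, T, T]
r1 m[S→φ2] = [T, T, T]
r1 m[Q→φ1] = [T, T, T]
r1 m[Q→φ3] = [T, T, T]
r2 m[φ0→J] = [T, T, T]
r2 m[φ0→A] = [T, T, T]
r2 m[φ0→S] = [T, T, T]
r2 m[φ1→S] = [T, T, T]
r2 m[φ1→Q] = [T, T, T]
r2 m[φ2→C] = [T, T, F]
r2 m[φ2→S] = [F, T, T]
r2 m[φ3→Q] = [F, T, F]
r2 m[φ4→J] = [T, F, T]
r2 m[φ5→A] = [T, T, F]
r2 m[J→φ0] = [T, F, T]
r2 m[J→φ4] = [T, T, T]
r2 m[A→φ0] = [T, T, F]
r2 m[A→φ5] = [T, T, T]
r2 m[C→φ2] = [T, T, T]
r2 m[S→φ0] = [F, T, T]
r2 m[S→φ1] = [F, T, T]
r2 m[S→φ2] = [T, T, T]
r2 m[Q→φ1] = [F, T, F]
r2 m[Q→φ3] = [T, T, T]
r3 m[φ0→J] = [T, T, T]
r3 m[φ0→A] = [T, T, T]
r3 m[φ0→S] = [T, T, T]
r3 m[φ1→S] = [F, T, T]
r3 m[φ1→Q] = [F, T, T]
r3 m[φ2→C] = [T, T, F]
r3 m[φ2→S] = [F, T, T]
r3 m[φ3→Q] = [F, T, F]
r3 m[φ4→J] = [T, F, T]
r3 m[φ5→A] = [T, T, F]
r3 m[J→φ0] = [T, F, T]
r3 m[J→φ4] = [T, T, T]
r3 m[A→φ0] = [T, T, F]
r3 m[A→φ5] = [T, T, T]
r3 m[C→φ2] = [T, T, T]
r3 m[S→φ0] = [F, T, T]
r3 m[S→φ1] = [F, T, T]
r3 m[S→φ2] = [T, T, T]
r3 m[Q→φ1] = [F, T, F]
r3 m[Q→φ3] = [T, T, T]
r4 m[φ0→J] = [T, T, T]
r4 m[φ0→A] = [T, T, T]
r4 m[φ0→S] = [T, T, T]
r4 m[φ1→S] = [F, T, T]
r4 m[φ1→Q] = [F, T, T]
r4 m[φ2→C] = [T, T, F]
r4 m[φ2→S] = [F, T, T]
r4 m[φ3→Q] = [F, T, F]
r4 m[φ4→J] = [T, F, T]
r4 m[φ5→A] = [T, T, F]
r4 m[J→φ0] = [T, F, T]
r4 m[J→φ4] = [T, T, T]
r4 m[A→φ0] = [T, T, F]
r4 m[A→φ5] = [T, T, T]
r4 m[C→φ2] = [T, T, T]
r4 m[S→φ0] = [F, T, T]
r4 m[S→φ1] = [F, T, T]
r4 m[S→φ2] = [F, T, T]
r4 m[Q→φ1] = [F, T, F]
r4 m[Q→φ3] = [F, T, T]
r5 m[φ0→J] = [T, T, T]
r5 m[φ0→A] = [T, T, T]
r5 m[φ0→S] = [T, T, T]
r5 m[φ1→S] = [F, T, T]
r5 m[φ1→Q] = [F, T, T]
r5 m[φ2→C] = [T, T, F]
r5 m[φ2→S] = [F, T, T]
r5 m[φ3→Q] = [F, T, F]
r5 m[φ4→J] = [T, F, T]
r5 m[φ5→A] = [T, T, F]
r5 m[J→φ0] = [T, F, T]
r5 m[J→φ4] = [T, T, T]
r5 m[A→φ0] = [T, T, F]
r5 m[A→φ5] = [T, T, T]
r5 m[C→φ2] = [T, T, T]
r5 m[S→φ0] = [F, T, T]
r5 m[S→φ1] = [F, T, T]
r5 m[S→φ2] = [F, T, T]
r5 m[Q→φ1] = [F, T, F]
r5 m[Q→φ3] = [F, T, T]
fixed point reached at round 5
b[C] = ⊗ incoming = [T, T, F]

b[C] = [T, T, F]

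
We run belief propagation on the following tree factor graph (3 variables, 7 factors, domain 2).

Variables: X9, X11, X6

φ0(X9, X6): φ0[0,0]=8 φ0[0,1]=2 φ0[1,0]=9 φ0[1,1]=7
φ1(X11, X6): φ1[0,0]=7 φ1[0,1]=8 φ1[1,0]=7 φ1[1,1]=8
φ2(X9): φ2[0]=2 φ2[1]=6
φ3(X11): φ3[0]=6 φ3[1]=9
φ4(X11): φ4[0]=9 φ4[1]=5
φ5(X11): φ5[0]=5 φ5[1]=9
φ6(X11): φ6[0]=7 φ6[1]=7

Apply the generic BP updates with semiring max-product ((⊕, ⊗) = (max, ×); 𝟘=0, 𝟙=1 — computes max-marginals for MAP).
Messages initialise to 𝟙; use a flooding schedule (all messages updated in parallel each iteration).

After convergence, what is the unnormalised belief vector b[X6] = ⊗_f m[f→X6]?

b[X6] = [1071630, 952560]

init: all messages = 𝟙 over 2 values
r1 m[φ0→X9] = [8, 9]
r1 m[φ0→X6] = [9, 7]
r1 m[φ1→X11] = [8, 8]
r1 m[φ1→X6] = [7, 8]
r1 m[φ2→X9] = [2, 6]
r1 m[φ3→X11] = [6, 9]
r1 m[φ4→X11] = [9, 5]
r1 m[φ5→X11] = [5, 9]
r1 m[φ6→X11] = [7, 7]
r1 m[X9→φ0] = [1, 1]
r1 m[X9→φ2] = [1, 1]
r1 m[X11→φ1] = [1, 1]
r1 m[X11→φ3] = [1, 1]
r1 m[X11→φ4] = [1, 1]
r1 m[X11→φ5] = [1, 1]
r1 m[X11→φ6] = [1, 1]
r1 m[X6→φ0] = [1, 1]
r1 m[X6→φ1] = [1, 1]
r2 m[φ0→X9] = [8, 9]
r2 m[φ0→X6] = [9, 7]
r2 m[φ1→X11] = [8, 8]
r2 m[φ1→X6] = [7, 8]
r2 m[φ2→X9] = [2, 6]
r2 m[φ3→X11] = [6, 9]
r2 m[φ4→X11] = [9, 5]
r2 m[φ5→X11] = [5, 9]
r2 m[φ6→X11] = [7, 7]
r2 m[X9→φ0] = [2, 6]
r2 m[X9→φ2] = [8, 9]
r2 m[X11→φ1] = [1890, 2835]
r2 m[X11→φ3] = [2520, 2520]
r2 m[X11→φ4] = [1680, 4536]
r2 m[X11→φ5] = [3024, 2520]
r2 m[X11→φ6] = [2160, 3240]
r2 m[X6→φ0] = [7, 8]
r2 m[X6→φ1] = [9, 7]
r3 m[φ0→X9] = [56, 63]
r3 m[φ0→X6] = [54, 42]
r3 m[φ1→X11] = [63, 63]
r3 m[φ1→X6] = [19845, 22680]
r3 m[φ2→X9] = [2, 6]
r3 m[φ3→X11] = [6, 9]
r3 m[φ4→X11] = [9, 5]
r3 m[φ5→X11] = [5, 9]
r3 m[φ6→X11] = [7, 7]
r3 m[X9→φ0] = [2, 6]
r3 m[X9→φ2] = [8, 9]
r3 m[X11→φ1] = [1890, 2835]
r3 m[X11→φ3] = [2520, 2520]
r3 m[X11→φ4] = [1680, 4536]
r3 m[X11→φ5] = [3024, 2520]
r3 m[X11→φ6] = [2160, 3240]
r3 m[X6→φ0] = [7, 8]
r3 m[X6→φ1] = [9, 7]
r4 m[φ0→X9] = [56, 63]
r4 m[φ0→X6] = [54, 42]
r4 m[φ1→X11] = [63, 63]
r4 m[φ1→X6] = [19845, 22680]
r4 m[φ2→X9] = [2, 6]
r4 m[φ3→X11] = [6, 9]
r4 m[φ4→X11] = [9, 5]
r4 m[φ5→X11] = [5, 9]
r4 m[φ6→X11] = [7, 7]
r4 m[X9→φ0] = [2, 6]
r4 m[X9→φ2] = [56, 63]
r4 m[X11→φ1] = [1890, 2835]
r4 m[X11→φ3] = [19845, 19845]
r4 m[X11→φ4] = [13230, 35721]
r4 m[X11→φ5] = [23814, 19845]
r4 m[X11→φ6] = [17010, 25515]
r4 m[X6→φ0] = [19845, 22680]
r4 m[X6→φ1] = [54, 42]
r5 m[φ0→X9] = [158760, 178605]
r5 m[φ0→X6] = [54, 42]
r5 m[φ1→X11] = [378, 378]
r5 m[φ1→X6] = [19845, 22680]
r5 m[φ2→X9] = [2, 6]
r5 m[φ3→X11] = [6, 9]
r5 m[φ4→X11] = [9, 5]
r5 m[φ5→X11] = [5, 9]
r5 m[φ6→X11] = [7, 7]
r5 m[X9→φ0] = [2, 6]
r5 m[X9→φ2] = [56, 63]
r5 m[X11→φ1] = [1890, 2835]
r5 m[X11→φ3] = [19845, 19845]
r5 m[X11→φ4] = [13230, 35721]
r5 m[X11→φ5] = [23814, 19845]
r5 m[X11→φ6] = [17010, 25515]
r5 m[X6→φ0] = [19845, 22680]
r5 m[X6→φ1] = [54, 42]
r6 m[φ0→X9] = [158760, 178605]
r6 m[φ0→X6] = [54, 42]
r6 m[φ1→X11] = [378, 378]
r6 m[φ1→X6] = [19845, 22680]
r6 m[φ2→X9] = [2, 6]
r6 m[φ3→X11] = [6, 9]
r6 m[φ4→X11] = [9, 5]
r6 m[φ5→X11] = [5, 9]
r6 m[φ6→X11] = [7, 7]
r6 m[X9→φ0] = [2, 6]
r6 m[X9→φ2] = [158760, 178605]
r6 m[X11→φ1] = [1890, 2835]
r6 m[X11→φ3] = [119070, 119070]
r6 m[X11→φ4] = [79380, 214326]
r6 m[X11→φ5] = [142884, 119070]
r6 m[X11→φ6] = [102060, 153090]
r6 m[X6→φ0] = [19845, 22680]
r6 m[X6→φ1] = [54, 42]
r7 m[φ0→X9] = [158760, 178605]
r7 m[φ0→X6] = [54, 42]
r7 m[φ1→X11] = [378, 378]
r7 m[φ1→X6] = [19845, 22680]
r7 m[φ2→X9] = [2, 6]
r7 m[φ3→X11] = [6, 9]
r7 m[φ4→X11] = [9, 5]
r7 m[φ5→X11] = [5, 9]
r7 m[φ6→X11] = [7, 7]
r7 m[X9→φ0] = [2, 6]
r7 m[X9→φ2] = [158760, 178605]
r7 m[X11→φ1] = [1890, 2835]
r7 m[X11→φ3] = [119070, 119070]
r7 m[X11→φ4] = [79380, 214326]
r7 m[X11→φ5] = [142884, 119070]
r7 m[X11→φ6] = [102060, 153090]
r7 m[X6→φ0] = [19845, 22680]
r7 m[X6→φ1] = [54, 42]
fixed point reached at round 7
b[X6] = ⊗ incoming = [1071630, 952560]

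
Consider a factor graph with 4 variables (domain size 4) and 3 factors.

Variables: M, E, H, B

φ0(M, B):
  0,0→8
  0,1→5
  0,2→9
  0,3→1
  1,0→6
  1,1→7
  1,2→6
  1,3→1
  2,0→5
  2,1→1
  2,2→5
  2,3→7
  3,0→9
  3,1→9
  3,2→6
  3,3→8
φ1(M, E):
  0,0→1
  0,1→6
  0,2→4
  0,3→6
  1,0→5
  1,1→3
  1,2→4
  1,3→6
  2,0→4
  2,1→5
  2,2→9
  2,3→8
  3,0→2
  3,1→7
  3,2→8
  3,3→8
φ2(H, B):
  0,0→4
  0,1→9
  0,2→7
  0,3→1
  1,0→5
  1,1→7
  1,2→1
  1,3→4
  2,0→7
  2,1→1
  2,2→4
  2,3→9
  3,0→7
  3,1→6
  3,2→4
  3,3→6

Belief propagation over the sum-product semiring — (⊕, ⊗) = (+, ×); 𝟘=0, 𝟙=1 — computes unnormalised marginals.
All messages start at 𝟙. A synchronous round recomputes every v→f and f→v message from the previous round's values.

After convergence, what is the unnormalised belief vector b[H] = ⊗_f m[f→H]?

init: all messages = 𝟙 over 4 values
r1 m[φ0→M] = [23, 20, 18, 32]
r1 m[φ0→B] = [28, 22, 26, 17]
r1 m[φ1→M] = [17, 18, 26, 25]
r1 m[φ1→E] = [12, 21, 25, 28]
r1 m[φ2→H] = [21, 17, 21, 23]
r1 m[φ2→B] = [23, 23, 16, 20]
r1 m[M→φ0] = [1, 1, 1, 1]
r1 m[M→φ1] = [1, 1, 1, 1]
r1 m[E→φ1] = [1, 1, 1, 1]
r1 m[H→φ2] = [1, 1, 1, 1]
r1 m[B→φ0] = [1, 1, 1, 1]
r1 m[B→φ2] = [1, 1, 1, 1]
r2 m[φ0→M] = [23, 20, 18, 32]
r2 m[φ0→B] = [28, 22, 26, 17]
r2 m[φ1→M] = [17, 18, 26, 25]
r2 m[φ1→E] = [12, 21, 25, 28]
r2 m[φ2→H] = [21, 17, 21, 23]
r2 m[φ2→B] = [23, 23, 16, 20]
r2 m[M→φ0] = [17, 18, 26, 25]
r2 m[M→φ1] = [23, 20, 18, 32]
r2 m[E→φ1] = [1, 1, 1, 1]
r2 m[H→φ2] = [1, 1, 1, 1]
r2 m[B→φ0] = [23, 23, 16, 20]
r2 m[B→φ2] = [28, 22, 26, 17]
r3 m[φ0→M] = [463, 415, 358, 670]
r3 m[φ0→B] = [599, 462, 541, 417]
r3 m[φ1→M] = [17, 18, 26, 25]
r3 m[φ1→E] = [259, 512, 590, 658]
r3 m[φ2→H] = [509, 388, 475, 534]
r3 m[φ2→B] = [23, 23, 16, 20]
r3 m[M→φ0] = [17, 18, 26, 25]
r3 m[M→φ1] = [23, 20, 18, 32]
r3 m[E→φ1] = [1, 1, 1, 1]
r3 m[H→φ2] = [1, 1, 1, 1]
r3 m[B→φ0] = [23, 23, 16, 20]
r3 m[B→φ2] = [28, 22, 26, 17]
r4 m[φ0→M] = [463, 415, 358, 670]
r4 m[φ0→B] = [599, 462, 541, 417]
r4 m[φ1→M] = [17, 18, 26, 25]
r4 m[φ1→E] = [259, 512, 590, 658]
r4 m[φ2→H] = [509, 388, 475, 534]
r4 m[φ2→B] = [23, 23, 16, 20]
r4 m[M→φ0] = [17, 18, 26, 25]
r4 m[M→φ1] = [463, 415, 358, 670]
r4 m[E→φ1] = [1, 1, 1, 1]
r4 m[H→φ2] = [1, 1, 1, 1]
r4 m[B→φ0] = [23, 23, 16, 20]
r4 m[B→φ2] = [599, 462, 541, 417]
r5 m[φ0→M] = [463, 415, 358, 670]
r5 m[φ0→B] = [599, 462, 541, 417]
r5 m[φ1→M] = [17, 18, 26, 25]
r5 m[φ1→E] = [5310, 10503, 12094, 13492]
r5 m[φ2→H] = [10758, 8438, 10572, 11631]
r5 m[φ2→B] = [23, 23, 16, 20]
r5 m[M→φ0] = [17, 18, 26, 25]
r5 m[M→φ1] = [463, 415, 358, 670]
r5 m[E→φ1] = [1, 1, 1, 1]
r5 m[H→φ2] = [1, 1, 1, 1]
r5 m[B→φ0] = [23, 23, 16, 20]
r5 m[B→φ2] = [599, 462, 541, 417]
r6 m[φ0→M] = [463, 415, 358, 670]
r6 m[φ0→B] = [599, 462, 541, 417]
r6 m[φ1→M] = [17, 18, 26, 25]
r6 m[φ1→E] = [5310, 10503, 12094, 13492]
r6 m[φ2→H] = [10758, 8438, 10572, 11631]
r6 m[φ2→B] = [23, 23, 16, 20]
r6 m[M→φ0] = [17, 18, 26, 25]
r6 m[M→φ1] = [463, 415, 358, 670]
r6 m[E→φ1] = [1, 1, 1, 1]
r6 m[H→φ2] = [1, 1, 1, 1]
r6 m[B→φ0] = [23, 23, 16, 20]
r6 m[B→φ2] = [599, 462, 541, 417]
fixed point reached at round 6
b[H] = ⊗ incoming = [10758, 8438, 10572, 11631]

b[H] = [10758, 8438, 10572, 11631]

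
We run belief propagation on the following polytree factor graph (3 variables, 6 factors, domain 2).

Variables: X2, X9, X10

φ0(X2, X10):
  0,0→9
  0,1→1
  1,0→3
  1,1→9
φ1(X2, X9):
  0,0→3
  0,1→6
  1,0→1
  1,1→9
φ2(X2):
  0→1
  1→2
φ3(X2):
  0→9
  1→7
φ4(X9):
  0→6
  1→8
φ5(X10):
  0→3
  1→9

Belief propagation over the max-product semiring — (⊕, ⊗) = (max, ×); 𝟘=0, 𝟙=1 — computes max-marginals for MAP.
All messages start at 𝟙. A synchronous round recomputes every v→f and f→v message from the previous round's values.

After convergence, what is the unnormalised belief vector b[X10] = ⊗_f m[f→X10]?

b[X10] = [11664, 81648]

init: all messages = 𝟙 over 2 values
r1 m[φ0→X2] = [9, 9]
r1 m[φ0→X10] = [9, 9]
r1 m[φ1→X2] = [6, 9]
r1 m[φ1→X9] = [3, 9]
r1 m[φ2→X2] = [1, 2]
r1 m[φ3→X2] = [9, 7]
r1 m[φ4→X9] = [6, 8]
r1 m[φ5→X10] = [3, 9]
r1 m[X2→φ0] = [1, 1]
r1 m[X2→φ1] = [1, 1]
r1 m[X2→φ2] = [1, 1]
r1 m[X2→φ3] = [1, 1]
r1 m[X9→φ1] = [1, 1]
r1 m[X9→φ4] = [1, 1]
r1 m[X10→φ0] = [1, 1]
r1 m[X10→φ5] = [1, 1]
r2 m[φ0→X2] = [9, 9]
r2 m[φ0→X10] = [9, 9]
r2 m[φ1→X2] = [6, 9]
r2 m[φ1→X9] = [3, 9]
r2 m[φ2→X2] = [1, 2]
r2 m[φ3→X2] = [9, 7]
r2 m[φ4→X9] = [6, 8]
r2 m[φ5→X10] = [3, 9]
r2 m[X2→φ0] = [54, 126]
r2 m[X2→φ1] = [81, 126]
r2 m[X2→φ2] = [486, 567]
r2 m[X2→φ3] = [54, 162]
r2 m[X9→φ1] = [6, 8]
r2 m[X9→φ4] = [3, 9]
r2 m[X10→φ0] = [3, 9]
r2 m[X10→φ5] = [9, 9]
r3 m[φ0→X2] = [27, 81]
r3 m[φ0→X10] = [486, 1134]
r3 m[φ1→X2] = [48, 72]
r3 m[φ1→X9] = [243, 1134]
r3 m[φ2→X2] = [1, 2]
r3 m[φ3→X2] = [9, 7]
r3 m[φ4→X9] = [6, 8]
r3 m[φ5→X10] = [3, 9]
r3 m[X2→φ0] = [54, 126]
r3 m[X2→φ1] = [81, 126]
r3 m[X2→φ2] = [486, 567]
r3 m[X2→φ3] = [54, 162]
r3 m[X9→φ1] = [6, 8]
r3 m[X9→φ4] = [3, 9]
r3 m[X10→φ0] = [3, 9]
r3 m[X10→φ5] = [9, 9]
r4 m[φ0→X2] = [27, 81]
r4 m[φ0→X10] = [486, 1134]
r4 m[φ1→X2] = [48, 72]
r4 m[φ1→X9] = [243, 1134]
r4 m[φ2→X2] = [1, 2]
r4 m[φ3→X2] = [9, 7]
r4 m[φ4→X9] = [6, 8]
r4 m[φ5→X10] = [3, 9]
r4 m[X2→φ0] = [432, 1008]
r4 m[X2→φ1] = [243, 1134]
r4 m[X2→φ2] = [11664, 40824]
r4 m[X2→φ3] = [1296, 11664]
r4 m[X9→φ1] = [6, 8]
r4 m[X9→φ4] = [243, 1134]
r4 m[X10→φ0] = [3, 9]
r4 m[X10→φ5] = [486, 1134]
r5 m[φ0→X2] = [27, 81]
r5 m[φ0→X10] = [3888, 9072]
r5 m[φ1→X2] = [48, 72]
r5 m[φ1→X9] = [1134, 10206]
r5 m[φ2→X2] = [1, 2]
r5 m[φ3→X2] = [9, 7]
r5 m[φ4→X9] = [6, 8]
r5 m[φ5→X10] = [3, 9]
r5 m[X2→φ0] = [432, 1008]
r5 m[X2→φ1] = [243, 1134]
r5 m[X2→φ2] = [11664, 40824]
r5 m[X2→φ3] = [1296, 11664]
r5 m[X9→φ1] = [6, 8]
r5 m[X9→φ4] = [243, 1134]
r5 m[X10→φ0] = [3, 9]
r5 m[X10→φ5] = [486, 1134]
r6 m[φ0→X2] = [27, 81]
r6 m[φ0→X10] = [3888, 9072]
r6 m[φ1→X2] = [48, 72]
r6 m[φ1→X9] = [1134, 10206]
r6 m[φ2→X2] = [1, 2]
r6 m[φ3→X2] = [9, 7]
r6 m[φ4→X9] = [6, 8]
r6 m[φ5→X10] = [3, 9]
r6 m[X2→φ0] = [432, 1008]
r6 m[X2→φ1] = [243, 1134]
r6 m[X2→φ2] = [11664, 40824]
r6 m[X2→φ3] = [1296, 11664]
r6 m[X9→φ1] = [6, 8]
r6 m[X9→φ4] = [1134, 10206]
r6 m[X10→φ0] = [3, 9]
r6 m[X10→φ5] = [3888, 9072]
r7 m[φ0→X2] = [27, 81]
r7 m[φ0→X10] = [3888, 9072]
r7 m[φ1→X2] = [48, 72]
r7 m[φ1→X9] = [1134, 10206]
r7 m[φ2→X2] = [1, 2]
r7 m[φ3→X2] = [9, 7]
r7 m[φ4→X9] = [6, 8]
r7 m[φ5→X10] = [3, 9]
r7 m[X2→φ0] = [432, 1008]
r7 m[X2→φ1] = [243, 1134]
r7 m[X2→φ2] = [11664, 40824]
r7 m[X2→φ3] = [1296, 11664]
r7 m[X9→φ1] = [6, 8]
r7 m[X9→φ4] = [1134, 10206]
r7 m[X10→φ0] = [3, 9]
r7 m[X10→φ5] = [3888, 9072]
fixed point reached at round 7
b[X10] = ⊗ incoming = [11664, 81648]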